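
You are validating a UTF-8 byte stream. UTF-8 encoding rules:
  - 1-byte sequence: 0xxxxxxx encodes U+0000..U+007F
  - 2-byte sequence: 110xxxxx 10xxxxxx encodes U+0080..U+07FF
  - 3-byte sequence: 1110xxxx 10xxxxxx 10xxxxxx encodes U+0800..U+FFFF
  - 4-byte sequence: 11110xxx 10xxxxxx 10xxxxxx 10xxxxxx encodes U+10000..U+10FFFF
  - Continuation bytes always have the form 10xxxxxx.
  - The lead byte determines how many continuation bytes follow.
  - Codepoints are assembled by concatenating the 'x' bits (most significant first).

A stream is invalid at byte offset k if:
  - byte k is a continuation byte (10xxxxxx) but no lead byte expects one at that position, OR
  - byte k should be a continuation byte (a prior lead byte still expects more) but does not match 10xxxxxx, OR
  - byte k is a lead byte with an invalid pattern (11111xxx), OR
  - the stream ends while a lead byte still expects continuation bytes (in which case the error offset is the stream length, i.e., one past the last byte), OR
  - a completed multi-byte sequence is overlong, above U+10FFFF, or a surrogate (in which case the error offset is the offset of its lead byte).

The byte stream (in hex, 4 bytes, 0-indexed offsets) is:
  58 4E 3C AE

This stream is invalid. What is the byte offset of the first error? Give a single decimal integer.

Byte[0]=58: 1-byte ASCII. cp=U+0058
Byte[1]=4E: 1-byte ASCII. cp=U+004E
Byte[2]=3C: 1-byte ASCII. cp=U+003C
Byte[3]=AE: INVALID lead byte (not 0xxx/110x/1110/11110)

Answer: 3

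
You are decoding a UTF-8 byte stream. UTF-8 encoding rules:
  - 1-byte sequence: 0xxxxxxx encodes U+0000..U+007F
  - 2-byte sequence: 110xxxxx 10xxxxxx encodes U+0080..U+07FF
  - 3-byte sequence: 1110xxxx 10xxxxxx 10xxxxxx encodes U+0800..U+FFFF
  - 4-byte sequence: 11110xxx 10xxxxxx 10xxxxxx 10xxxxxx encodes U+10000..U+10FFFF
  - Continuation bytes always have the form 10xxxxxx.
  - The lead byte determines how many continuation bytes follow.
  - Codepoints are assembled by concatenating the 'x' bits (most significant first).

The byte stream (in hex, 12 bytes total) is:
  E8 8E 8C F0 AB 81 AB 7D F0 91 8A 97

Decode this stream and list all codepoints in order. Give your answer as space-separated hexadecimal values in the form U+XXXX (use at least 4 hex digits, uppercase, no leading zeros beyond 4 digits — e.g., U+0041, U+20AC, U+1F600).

Byte[0]=E8: 3-byte lead, need 2 cont bytes. acc=0x8
Byte[1]=8E: continuation. acc=(acc<<6)|0x0E=0x20E
Byte[2]=8C: continuation. acc=(acc<<6)|0x0C=0x838C
Completed: cp=U+838C (starts at byte 0)
Byte[3]=F0: 4-byte lead, need 3 cont bytes. acc=0x0
Byte[4]=AB: continuation. acc=(acc<<6)|0x2B=0x2B
Byte[5]=81: continuation. acc=(acc<<6)|0x01=0xAC1
Byte[6]=AB: continuation. acc=(acc<<6)|0x2B=0x2B06B
Completed: cp=U+2B06B (starts at byte 3)
Byte[7]=7D: 1-byte ASCII. cp=U+007D
Byte[8]=F0: 4-byte lead, need 3 cont bytes. acc=0x0
Byte[9]=91: continuation. acc=(acc<<6)|0x11=0x11
Byte[10]=8A: continuation. acc=(acc<<6)|0x0A=0x44A
Byte[11]=97: continuation. acc=(acc<<6)|0x17=0x11297
Completed: cp=U+11297 (starts at byte 8)

Answer: U+838C U+2B06B U+007D U+11297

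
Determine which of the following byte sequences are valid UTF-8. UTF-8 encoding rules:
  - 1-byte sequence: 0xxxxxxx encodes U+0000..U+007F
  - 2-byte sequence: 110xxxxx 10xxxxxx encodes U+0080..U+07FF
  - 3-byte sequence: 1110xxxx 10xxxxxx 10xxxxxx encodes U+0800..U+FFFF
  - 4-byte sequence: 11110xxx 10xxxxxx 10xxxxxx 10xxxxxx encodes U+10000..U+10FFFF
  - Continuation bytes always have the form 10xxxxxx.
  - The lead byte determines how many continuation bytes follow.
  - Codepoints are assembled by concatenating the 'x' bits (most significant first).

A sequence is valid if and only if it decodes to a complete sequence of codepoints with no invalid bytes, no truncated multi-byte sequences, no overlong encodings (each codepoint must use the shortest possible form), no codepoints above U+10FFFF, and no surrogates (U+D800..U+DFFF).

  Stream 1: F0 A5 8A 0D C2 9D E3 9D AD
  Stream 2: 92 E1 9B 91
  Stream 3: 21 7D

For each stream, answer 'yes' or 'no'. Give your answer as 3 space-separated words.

Answer: no no yes

Derivation:
Stream 1: error at byte offset 3. INVALID
Stream 2: error at byte offset 0. INVALID
Stream 3: decodes cleanly. VALID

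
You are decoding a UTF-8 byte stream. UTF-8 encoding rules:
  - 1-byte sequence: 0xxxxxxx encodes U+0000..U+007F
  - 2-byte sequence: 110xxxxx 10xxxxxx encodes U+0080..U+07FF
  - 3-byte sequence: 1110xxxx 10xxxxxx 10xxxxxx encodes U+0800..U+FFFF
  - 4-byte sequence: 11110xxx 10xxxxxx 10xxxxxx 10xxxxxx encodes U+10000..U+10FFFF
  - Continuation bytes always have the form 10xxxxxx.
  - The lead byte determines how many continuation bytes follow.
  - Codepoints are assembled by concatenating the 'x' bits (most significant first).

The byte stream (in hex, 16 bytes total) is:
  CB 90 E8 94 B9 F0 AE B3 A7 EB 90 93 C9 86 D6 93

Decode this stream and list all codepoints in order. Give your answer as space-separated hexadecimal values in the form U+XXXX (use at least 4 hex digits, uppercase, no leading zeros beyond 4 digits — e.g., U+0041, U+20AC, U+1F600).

Byte[0]=CB: 2-byte lead, need 1 cont bytes. acc=0xB
Byte[1]=90: continuation. acc=(acc<<6)|0x10=0x2D0
Completed: cp=U+02D0 (starts at byte 0)
Byte[2]=E8: 3-byte lead, need 2 cont bytes. acc=0x8
Byte[3]=94: continuation. acc=(acc<<6)|0x14=0x214
Byte[4]=B9: continuation. acc=(acc<<6)|0x39=0x8539
Completed: cp=U+8539 (starts at byte 2)
Byte[5]=F0: 4-byte lead, need 3 cont bytes. acc=0x0
Byte[6]=AE: continuation. acc=(acc<<6)|0x2E=0x2E
Byte[7]=B3: continuation. acc=(acc<<6)|0x33=0xBB3
Byte[8]=A7: continuation. acc=(acc<<6)|0x27=0x2ECE7
Completed: cp=U+2ECE7 (starts at byte 5)
Byte[9]=EB: 3-byte lead, need 2 cont bytes. acc=0xB
Byte[10]=90: continuation. acc=(acc<<6)|0x10=0x2D0
Byte[11]=93: continuation. acc=(acc<<6)|0x13=0xB413
Completed: cp=U+B413 (starts at byte 9)
Byte[12]=C9: 2-byte lead, need 1 cont bytes. acc=0x9
Byte[13]=86: continuation. acc=(acc<<6)|0x06=0x246
Completed: cp=U+0246 (starts at byte 12)
Byte[14]=D6: 2-byte lead, need 1 cont bytes. acc=0x16
Byte[15]=93: continuation. acc=(acc<<6)|0x13=0x593
Completed: cp=U+0593 (starts at byte 14)

Answer: U+02D0 U+8539 U+2ECE7 U+B413 U+0246 U+0593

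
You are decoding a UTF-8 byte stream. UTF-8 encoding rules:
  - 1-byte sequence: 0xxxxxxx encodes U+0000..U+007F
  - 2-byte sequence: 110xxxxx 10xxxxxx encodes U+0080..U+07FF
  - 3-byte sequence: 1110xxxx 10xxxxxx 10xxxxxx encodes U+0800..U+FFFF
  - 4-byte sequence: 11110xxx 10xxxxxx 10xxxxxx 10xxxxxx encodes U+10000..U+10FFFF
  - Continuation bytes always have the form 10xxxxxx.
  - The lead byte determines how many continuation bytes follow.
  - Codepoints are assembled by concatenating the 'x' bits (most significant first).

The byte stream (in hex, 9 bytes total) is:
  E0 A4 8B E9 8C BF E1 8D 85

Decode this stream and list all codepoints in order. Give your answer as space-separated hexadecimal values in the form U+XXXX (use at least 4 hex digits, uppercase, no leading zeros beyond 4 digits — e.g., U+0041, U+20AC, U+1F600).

Answer: U+090B U+933F U+1345

Derivation:
Byte[0]=E0: 3-byte lead, need 2 cont bytes. acc=0x0
Byte[1]=A4: continuation. acc=(acc<<6)|0x24=0x24
Byte[2]=8B: continuation. acc=(acc<<6)|0x0B=0x90B
Completed: cp=U+090B (starts at byte 0)
Byte[3]=E9: 3-byte lead, need 2 cont bytes. acc=0x9
Byte[4]=8C: continuation. acc=(acc<<6)|0x0C=0x24C
Byte[5]=BF: continuation. acc=(acc<<6)|0x3F=0x933F
Completed: cp=U+933F (starts at byte 3)
Byte[6]=E1: 3-byte lead, need 2 cont bytes. acc=0x1
Byte[7]=8D: continuation. acc=(acc<<6)|0x0D=0x4D
Byte[8]=85: continuation. acc=(acc<<6)|0x05=0x1345
Completed: cp=U+1345 (starts at byte 6)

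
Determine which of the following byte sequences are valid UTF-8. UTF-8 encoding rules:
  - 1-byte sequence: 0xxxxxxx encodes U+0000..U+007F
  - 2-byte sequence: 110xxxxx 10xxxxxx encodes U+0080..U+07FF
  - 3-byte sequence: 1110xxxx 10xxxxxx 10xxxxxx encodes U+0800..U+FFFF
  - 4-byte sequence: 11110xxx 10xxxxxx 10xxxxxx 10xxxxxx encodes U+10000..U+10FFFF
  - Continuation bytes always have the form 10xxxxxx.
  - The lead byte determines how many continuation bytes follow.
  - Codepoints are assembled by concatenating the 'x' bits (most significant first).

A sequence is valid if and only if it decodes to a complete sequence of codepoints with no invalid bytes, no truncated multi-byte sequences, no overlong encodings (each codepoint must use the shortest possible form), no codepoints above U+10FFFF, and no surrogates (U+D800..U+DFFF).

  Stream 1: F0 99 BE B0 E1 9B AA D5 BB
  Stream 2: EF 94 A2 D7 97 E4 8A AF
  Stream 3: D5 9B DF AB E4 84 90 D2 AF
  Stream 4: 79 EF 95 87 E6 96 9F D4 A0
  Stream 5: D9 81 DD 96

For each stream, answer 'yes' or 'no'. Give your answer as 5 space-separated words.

Answer: yes yes yes yes yes

Derivation:
Stream 1: decodes cleanly. VALID
Stream 2: decodes cleanly. VALID
Stream 3: decodes cleanly. VALID
Stream 4: decodes cleanly. VALID
Stream 5: decodes cleanly. VALID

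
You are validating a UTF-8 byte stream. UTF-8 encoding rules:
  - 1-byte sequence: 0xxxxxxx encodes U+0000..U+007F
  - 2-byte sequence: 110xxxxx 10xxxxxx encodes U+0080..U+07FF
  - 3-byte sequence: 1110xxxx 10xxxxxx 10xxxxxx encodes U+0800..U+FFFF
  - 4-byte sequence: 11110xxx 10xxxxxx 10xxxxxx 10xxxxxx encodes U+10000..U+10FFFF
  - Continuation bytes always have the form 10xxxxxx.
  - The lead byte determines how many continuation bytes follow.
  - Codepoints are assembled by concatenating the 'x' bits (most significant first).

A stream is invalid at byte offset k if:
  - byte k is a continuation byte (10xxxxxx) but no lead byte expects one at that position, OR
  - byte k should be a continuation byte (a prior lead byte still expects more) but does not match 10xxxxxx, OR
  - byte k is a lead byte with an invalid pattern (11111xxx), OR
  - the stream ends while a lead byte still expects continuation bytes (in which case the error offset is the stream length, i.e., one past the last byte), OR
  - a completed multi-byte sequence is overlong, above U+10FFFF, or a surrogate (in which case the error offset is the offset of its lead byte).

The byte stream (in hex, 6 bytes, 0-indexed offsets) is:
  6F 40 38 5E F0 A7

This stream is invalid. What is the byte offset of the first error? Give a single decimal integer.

Answer: 6

Derivation:
Byte[0]=6F: 1-byte ASCII. cp=U+006F
Byte[1]=40: 1-byte ASCII. cp=U+0040
Byte[2]=38: 1-byte ASCII. cp=U+0038
Byte[3]=5E: 1-byte ASCII. cp=U+005E
Byte[4]=F0: 4-byte lead, need 3 cont bytes. acc=0x0
Byte[5]=A7: continuation. acc=(acc<<6)|0x27=0x27
Byte[6]: stream ended, expected continuation. INVALID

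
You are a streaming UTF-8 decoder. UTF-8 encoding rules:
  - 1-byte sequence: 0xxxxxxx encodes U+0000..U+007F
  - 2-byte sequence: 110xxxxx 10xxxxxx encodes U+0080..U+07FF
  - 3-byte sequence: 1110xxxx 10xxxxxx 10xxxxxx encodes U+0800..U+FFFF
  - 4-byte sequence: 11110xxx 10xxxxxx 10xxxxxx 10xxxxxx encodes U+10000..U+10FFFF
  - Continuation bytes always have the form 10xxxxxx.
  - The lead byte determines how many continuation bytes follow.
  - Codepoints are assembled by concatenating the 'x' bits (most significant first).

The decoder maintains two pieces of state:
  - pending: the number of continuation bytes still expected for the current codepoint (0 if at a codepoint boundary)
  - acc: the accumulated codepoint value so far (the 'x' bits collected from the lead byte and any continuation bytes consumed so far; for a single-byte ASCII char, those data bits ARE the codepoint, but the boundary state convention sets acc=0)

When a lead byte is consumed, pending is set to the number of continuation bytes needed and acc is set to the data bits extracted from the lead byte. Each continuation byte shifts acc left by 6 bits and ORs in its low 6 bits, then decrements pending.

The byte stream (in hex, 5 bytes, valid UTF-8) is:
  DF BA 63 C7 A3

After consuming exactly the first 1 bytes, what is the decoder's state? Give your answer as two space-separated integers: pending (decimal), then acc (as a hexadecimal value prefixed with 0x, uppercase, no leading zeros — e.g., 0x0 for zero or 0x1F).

Byte[0]=DF: 2-byte lead. pending=1, acc=0x1F

Answer: 1 0x1F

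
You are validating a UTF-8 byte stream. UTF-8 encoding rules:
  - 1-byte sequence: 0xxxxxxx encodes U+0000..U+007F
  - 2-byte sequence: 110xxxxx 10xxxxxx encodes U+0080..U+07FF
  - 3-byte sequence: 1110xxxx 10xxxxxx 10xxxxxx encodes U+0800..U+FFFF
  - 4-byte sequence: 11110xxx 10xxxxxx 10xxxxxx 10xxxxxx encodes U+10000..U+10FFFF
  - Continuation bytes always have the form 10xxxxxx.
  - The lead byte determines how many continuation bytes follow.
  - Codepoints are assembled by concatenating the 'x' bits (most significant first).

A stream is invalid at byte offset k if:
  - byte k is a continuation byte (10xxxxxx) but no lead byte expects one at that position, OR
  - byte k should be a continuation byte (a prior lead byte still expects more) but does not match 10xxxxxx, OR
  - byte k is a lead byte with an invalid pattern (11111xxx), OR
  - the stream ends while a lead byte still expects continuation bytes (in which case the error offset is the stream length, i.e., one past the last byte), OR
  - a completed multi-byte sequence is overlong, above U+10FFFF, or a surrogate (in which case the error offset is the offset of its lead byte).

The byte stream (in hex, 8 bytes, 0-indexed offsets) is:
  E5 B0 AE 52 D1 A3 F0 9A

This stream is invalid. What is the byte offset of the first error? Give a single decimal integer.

Answer: 8

Derivation:
Byte[0]=E5: 3-byte lead, need 2 cont bytes. acc=0x5
Byte[1]=B0: continuation. acc=(acc<<6)|0x30=0x170
Byte[2]=AE: continuation. acc=(acc<<6)|0x2E=0x5C2E
Completed: cp=U+5C2E (starts at byte 0)
Byte[3]=52: 1-byte ASCII. cp=U+0052
Byte[4]=D1: 2-byte lead, need 1 cont bytes. acc=0x11
Byte[5]=A3: continuation. acc=(acc<<6)|0x23=0x463
Completed: cp=U+0463 (starts at byte 4)
Byte[6]=F0: 4-byte lead, need 3 cont bytes. acc=0x0
Byte[7]=9A: continuation. acc=(acc<<6)|0x1A=0x1A
Byte[8]: stream ended, expected continuation. INVALID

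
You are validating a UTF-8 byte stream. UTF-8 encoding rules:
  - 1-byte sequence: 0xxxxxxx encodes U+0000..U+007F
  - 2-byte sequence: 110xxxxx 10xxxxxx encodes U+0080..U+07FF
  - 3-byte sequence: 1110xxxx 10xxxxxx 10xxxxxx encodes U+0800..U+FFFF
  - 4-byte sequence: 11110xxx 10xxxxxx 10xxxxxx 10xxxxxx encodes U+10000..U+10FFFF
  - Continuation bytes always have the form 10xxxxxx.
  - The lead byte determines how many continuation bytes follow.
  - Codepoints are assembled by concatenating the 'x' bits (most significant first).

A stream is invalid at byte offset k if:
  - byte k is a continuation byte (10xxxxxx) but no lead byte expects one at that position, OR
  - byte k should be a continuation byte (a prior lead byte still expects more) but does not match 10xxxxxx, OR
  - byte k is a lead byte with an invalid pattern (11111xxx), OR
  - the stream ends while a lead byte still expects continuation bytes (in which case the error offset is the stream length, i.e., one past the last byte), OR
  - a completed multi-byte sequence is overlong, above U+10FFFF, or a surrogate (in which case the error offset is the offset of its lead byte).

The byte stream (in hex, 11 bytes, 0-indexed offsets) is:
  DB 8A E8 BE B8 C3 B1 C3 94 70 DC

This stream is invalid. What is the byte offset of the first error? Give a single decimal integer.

Byte[0]=DB: 2-byte lead, need 1 cont bytes. acc=0x1B
Byte[1]=8A: continuation. acc=(acc<<6)|0x0A=0x6CA
Completed: cp=U+06CA (starts at byte 0)
Byte[2]=E8: 3-byte lead, need 2 cont bytes. acc=0x8
Byte[3]=BE: continuation. acc=(acc<<6)|0x3E=0x23E
Byte[4]=B8: continuation. acc=(acc<<6)|0x38=0x8FB8
Completed: cp=U+8FB8 (starts at byte 2)
Byte[5]=C3: 2-byte lead, need 1 cont bytes. acc=0x3
Byte[6]=B1: continuation. acc=(acc<<6)|0x31=0xF1
Completed: cp=U+00F1 (starts at byte 5)
Byte[7]=C3: 2-byte lead, need 1 cont bytes. acc=0x3
Byte[8]=94: continuation. acc=(acc<<6)|0x14=0xD4
Completed: cp=U+00D4 (starts at byte 7)
Byte[9]=70: 1-byte ASCII. cp=U+0070
Byte[10]=DC: 2-byte lead, need 1 cont bytes. acc=0x1C
Byte[11]: stream ended, expected continuation. INVALID

Answer: 11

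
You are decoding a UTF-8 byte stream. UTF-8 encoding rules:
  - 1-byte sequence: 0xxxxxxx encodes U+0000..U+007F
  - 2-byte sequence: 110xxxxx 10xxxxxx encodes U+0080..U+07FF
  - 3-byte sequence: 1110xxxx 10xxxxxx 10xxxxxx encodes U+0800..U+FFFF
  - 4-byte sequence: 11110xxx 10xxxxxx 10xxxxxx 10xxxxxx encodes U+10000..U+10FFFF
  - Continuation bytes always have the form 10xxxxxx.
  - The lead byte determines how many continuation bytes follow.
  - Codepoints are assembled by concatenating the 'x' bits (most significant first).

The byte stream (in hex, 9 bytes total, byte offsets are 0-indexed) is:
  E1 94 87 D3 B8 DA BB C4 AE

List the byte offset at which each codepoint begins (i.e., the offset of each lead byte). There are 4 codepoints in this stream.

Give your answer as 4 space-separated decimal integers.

Answer: 0 3 5 7

Derivation:
Byte[0]=E1: 3-byte lead, need 2 cont bytes. acc=0x1
Byte[1]=94: continuation. acc=(acc<<6)|0x14=0x54
Byte[2]=87: continuation. acc=(acc<<6)|0x07=0x1507
Completed: cp=U+1507 (starts at byte 0)
Byte[3]=D3: 2-byte lead, need 1 cont bytes. acc=0x13
Byte[4]=B8: continuation. acc=(acc<<6)|0x38=0x4F8
Completed: cp=U+04F8 (starts at byte 3)
Byte[5]=DA: 2-byte lead, need 1 cont bytes. acc=0x1A
Byte[6]=BB: continuation. acc=(acc<<6)|0x3B=0x6BB
Completed: cp=U+06BB (starts at byte 5)
Byte[7]=C4: 2-byte lead, need 1 cont bytes. acc=0x4
Byte[8]=AE: continuation. acc=(acc<<6)|0x2E=0x12E
Completed: cp=U+012E (starts at byte 7)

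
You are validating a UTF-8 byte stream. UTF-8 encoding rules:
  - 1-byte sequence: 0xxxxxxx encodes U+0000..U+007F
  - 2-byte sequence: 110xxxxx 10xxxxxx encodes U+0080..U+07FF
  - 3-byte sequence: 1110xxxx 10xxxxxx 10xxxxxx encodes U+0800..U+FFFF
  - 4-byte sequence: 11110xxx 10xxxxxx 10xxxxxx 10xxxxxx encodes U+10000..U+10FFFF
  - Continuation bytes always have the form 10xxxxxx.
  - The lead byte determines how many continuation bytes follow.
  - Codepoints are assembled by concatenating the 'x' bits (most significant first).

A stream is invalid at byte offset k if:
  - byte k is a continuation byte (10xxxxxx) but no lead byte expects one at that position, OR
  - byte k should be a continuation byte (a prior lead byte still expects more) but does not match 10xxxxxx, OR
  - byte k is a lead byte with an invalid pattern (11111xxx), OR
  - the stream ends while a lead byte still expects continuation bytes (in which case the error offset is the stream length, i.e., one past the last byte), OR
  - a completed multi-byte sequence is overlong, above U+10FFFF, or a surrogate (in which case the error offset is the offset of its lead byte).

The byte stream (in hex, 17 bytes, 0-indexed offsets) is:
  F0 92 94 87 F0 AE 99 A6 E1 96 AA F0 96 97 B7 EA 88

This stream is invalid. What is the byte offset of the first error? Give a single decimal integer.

Byte[0]=F0: 4-byte lead, need 3 cont bytes. acc=0x0
Byte[1]=92: continuation. acc=(acc<<6)|0x12=0x12
Byte[2]=94: continuation. acc=(acc<<6)|0x14=0x494
Byte[3]=87: continuation. acc=(acc<<6)|0x07=0x12507
Completed: cp=U+12507 (starts at byte 0)
Byte[4]=F0: 4-byte lead, need 3 cont bytes. acc=0x0
Byte[5]=AE: continuation. acc=(acc<<6)|0x2E=0x2E
Byte[6]=99: continuation. acc=(acc<<6)|0x19=0xB99
Byte[7]=A6: continuation. acc=(acc<<6)|0x26=0x2E666
Completed: cp=U+2E666 (starts at byte 4)
Byte[8]=E1: 3-byte lead, need 2 cont bytes. acc=0x1
Byte[9]=96: continuation. acc=(acc<<6)|0x16=0x56
Byte[10]=AA: continuation. acc=(acc<<6)|0x2A=0x15AA
Completed: cp=U+15AA (starts at byte 8)
Byte[11]=F0: 4-byte lead, need 3 cont bytes. acc=0x0
Byte[12]=96: continuation. acc=(acc<<6)|0x16=0x16
Byte[13]=97: continuation. acc=(acc<<6)|0x17=0x597
Byte[14]=B7: continuation. acc=(acc<<6)|0x37=0x165F7
Completed: cp=U+165F7 (starts at byte 11)
Byte[15]=EA: 3-byte lead, need 2 cont bytes. acc=0xA
Byte[16]=88: continuation. acc=(acc<<6)|0x08=0x288
Byte[17]: stream ended, expected continuation. INVALID

Answer: 17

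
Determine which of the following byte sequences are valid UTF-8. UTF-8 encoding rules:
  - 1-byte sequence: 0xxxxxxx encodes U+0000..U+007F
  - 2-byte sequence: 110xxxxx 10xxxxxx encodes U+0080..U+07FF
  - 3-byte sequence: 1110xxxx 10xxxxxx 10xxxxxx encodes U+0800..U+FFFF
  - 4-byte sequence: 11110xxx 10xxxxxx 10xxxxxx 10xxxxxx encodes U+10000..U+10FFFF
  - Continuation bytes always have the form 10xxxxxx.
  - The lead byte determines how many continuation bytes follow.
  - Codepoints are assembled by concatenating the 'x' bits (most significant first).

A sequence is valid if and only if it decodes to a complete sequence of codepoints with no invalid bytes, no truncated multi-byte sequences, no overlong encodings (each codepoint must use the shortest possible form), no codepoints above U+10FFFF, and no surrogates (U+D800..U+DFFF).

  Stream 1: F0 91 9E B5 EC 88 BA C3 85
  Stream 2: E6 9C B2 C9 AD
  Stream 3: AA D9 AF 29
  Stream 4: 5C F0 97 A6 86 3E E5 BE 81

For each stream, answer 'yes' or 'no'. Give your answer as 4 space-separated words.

Stream 1: decodes cleanly. VALID
Stream 2: decodes cleanly. VALID
Stream 3: error at byte offset 0. INVALID
Stream 4: decodes cleanly. VALID

Answer: yes yes no yes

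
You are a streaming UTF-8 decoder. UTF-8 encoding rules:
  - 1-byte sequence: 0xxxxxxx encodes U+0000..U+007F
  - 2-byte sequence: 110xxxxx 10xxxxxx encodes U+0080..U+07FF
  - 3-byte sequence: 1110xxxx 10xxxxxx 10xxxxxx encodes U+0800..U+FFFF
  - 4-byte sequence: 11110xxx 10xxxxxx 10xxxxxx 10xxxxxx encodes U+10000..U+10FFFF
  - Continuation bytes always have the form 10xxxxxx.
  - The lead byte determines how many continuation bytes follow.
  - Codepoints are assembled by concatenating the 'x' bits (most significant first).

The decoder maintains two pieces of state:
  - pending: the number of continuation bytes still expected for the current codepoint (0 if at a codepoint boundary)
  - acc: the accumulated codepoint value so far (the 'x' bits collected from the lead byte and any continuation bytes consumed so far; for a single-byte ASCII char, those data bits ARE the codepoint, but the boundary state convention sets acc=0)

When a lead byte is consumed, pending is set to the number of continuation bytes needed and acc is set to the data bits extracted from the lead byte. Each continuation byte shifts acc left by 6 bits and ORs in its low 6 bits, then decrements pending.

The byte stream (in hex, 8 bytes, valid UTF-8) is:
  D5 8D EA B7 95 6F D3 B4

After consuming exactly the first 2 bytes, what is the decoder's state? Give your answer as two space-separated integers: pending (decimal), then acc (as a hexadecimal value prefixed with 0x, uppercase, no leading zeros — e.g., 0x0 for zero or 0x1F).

Byte[0]=D5: 2-byte lead. pending=1, acc=0x15
Byte[1]=8D: continuation. acc=(acc<<6)|0x0D=0x54D, pending=0

Answer: 0 0x54D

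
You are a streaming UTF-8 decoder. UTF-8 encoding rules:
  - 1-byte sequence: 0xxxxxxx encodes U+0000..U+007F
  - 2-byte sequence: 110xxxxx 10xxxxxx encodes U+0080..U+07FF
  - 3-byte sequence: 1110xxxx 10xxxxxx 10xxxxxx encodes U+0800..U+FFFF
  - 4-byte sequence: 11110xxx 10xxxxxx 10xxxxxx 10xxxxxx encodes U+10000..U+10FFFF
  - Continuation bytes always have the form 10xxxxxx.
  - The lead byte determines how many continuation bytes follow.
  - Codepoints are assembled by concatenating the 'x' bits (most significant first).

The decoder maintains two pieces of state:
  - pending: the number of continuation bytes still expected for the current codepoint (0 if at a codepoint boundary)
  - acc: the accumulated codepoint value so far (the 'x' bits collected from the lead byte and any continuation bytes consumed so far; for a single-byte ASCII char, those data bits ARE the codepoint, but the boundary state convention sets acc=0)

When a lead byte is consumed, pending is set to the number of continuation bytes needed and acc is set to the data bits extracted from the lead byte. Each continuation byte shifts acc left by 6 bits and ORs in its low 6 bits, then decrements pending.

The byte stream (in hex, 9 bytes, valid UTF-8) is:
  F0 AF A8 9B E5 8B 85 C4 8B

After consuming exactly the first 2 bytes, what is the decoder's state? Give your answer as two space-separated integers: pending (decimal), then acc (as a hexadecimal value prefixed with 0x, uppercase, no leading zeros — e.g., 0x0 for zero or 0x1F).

Answer: 2 0x2F

Derivation:
Byte[0]=F0: 4-byte lead. pending=3, acc=0x0
Byte[1]=AF: continuation. acc=(acc<<6)|0x2F=0x2F, pending=2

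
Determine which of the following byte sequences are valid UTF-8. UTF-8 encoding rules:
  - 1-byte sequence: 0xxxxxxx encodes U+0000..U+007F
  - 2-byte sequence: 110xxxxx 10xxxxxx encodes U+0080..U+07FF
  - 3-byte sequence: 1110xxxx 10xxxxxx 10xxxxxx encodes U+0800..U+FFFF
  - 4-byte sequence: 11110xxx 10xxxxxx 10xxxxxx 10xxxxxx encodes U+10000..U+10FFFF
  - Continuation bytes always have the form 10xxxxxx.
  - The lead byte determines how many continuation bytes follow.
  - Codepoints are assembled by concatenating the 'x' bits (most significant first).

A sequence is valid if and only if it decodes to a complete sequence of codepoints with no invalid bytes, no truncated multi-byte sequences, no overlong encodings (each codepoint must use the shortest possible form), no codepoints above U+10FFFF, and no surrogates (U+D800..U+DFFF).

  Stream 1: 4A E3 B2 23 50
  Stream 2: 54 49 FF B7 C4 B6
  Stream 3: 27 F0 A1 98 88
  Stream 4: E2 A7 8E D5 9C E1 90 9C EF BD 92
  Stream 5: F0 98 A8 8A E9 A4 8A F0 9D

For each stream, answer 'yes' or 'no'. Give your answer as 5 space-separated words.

Answer: no no yes yes no

Derivation:
Stream 1: error at byte offset 3. INVALID
Stream 2: error at byte offset 2. INVALID
Stream 3: decodes cleanly. VALID
Stream 4: decodes cleanly. VALID
Stream 5: error at byte offset 9. INVALID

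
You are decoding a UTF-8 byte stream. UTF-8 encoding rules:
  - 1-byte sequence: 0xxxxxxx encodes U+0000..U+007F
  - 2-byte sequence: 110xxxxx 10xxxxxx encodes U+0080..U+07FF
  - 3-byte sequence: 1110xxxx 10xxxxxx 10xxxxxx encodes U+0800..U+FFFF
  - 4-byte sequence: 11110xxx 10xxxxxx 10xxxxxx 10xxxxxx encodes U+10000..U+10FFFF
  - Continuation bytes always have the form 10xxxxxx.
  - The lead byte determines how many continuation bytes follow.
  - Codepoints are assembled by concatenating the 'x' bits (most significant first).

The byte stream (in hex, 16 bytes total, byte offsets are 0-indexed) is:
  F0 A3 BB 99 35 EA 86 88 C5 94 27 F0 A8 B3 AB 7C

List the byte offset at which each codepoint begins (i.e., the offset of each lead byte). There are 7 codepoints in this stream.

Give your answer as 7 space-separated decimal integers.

Answer: 0 4 5 8 10 11 15

Derivation:
Byte[0]=F0: 4-byte lead, need 3 cont bytes. acc=0x0
Byte[1]=A3: continuation. acc=(acc<<6)|0x23=0x23
Byte[2]=BB: continuation. acc=(acc<<6)|0x3B=0x8FB
Byte[3]=99: continuation. acc=(acc<<6)|0x19=0x23ED9
Completed: cp=U+23ED9 (starts at byte 0)
Byte[4]=35: 1-byte ASCII. cp=U+0035
Byte[5]=EA: 3-byte lead, need 2 cont bytes. acc=0xA
Byte[6]=86: continuation. acc=(acc<<6)|0x06=0x286
Byte[7]=88: continuation. acc=(acc<<6)|0x08=0xA188
Completed: cp=U+A188 (starts at byte 5)
Byte[8]=C5: 2-byte lead, need 1 cont bytes. acc=0x5
Byte[9]=94: continuation. acc=(acc<<6)|0x14=0x154
Completed: cp=U+0154 (starts at byte 8)
Byte[10]=27: 1-byte ASCII. cp=U+0027
Byte[11]=F0: 4-byte lead, need 3 cont bytes. acc=0x0
Byte[12]=A8: continuation. acc=(acc<<6)|0x28=0x28
Byte[13]=B3: continuation. acc=(acc<<6)|0x33=0xA33
Byte[14]=AB: continuation. acc=(acc<<6)|0x2B=0x28CEB
Completed: cp=U+28CEB (starts at byte 11)
Byte[15]=7C: 1-byte ASCII. cp=U+007C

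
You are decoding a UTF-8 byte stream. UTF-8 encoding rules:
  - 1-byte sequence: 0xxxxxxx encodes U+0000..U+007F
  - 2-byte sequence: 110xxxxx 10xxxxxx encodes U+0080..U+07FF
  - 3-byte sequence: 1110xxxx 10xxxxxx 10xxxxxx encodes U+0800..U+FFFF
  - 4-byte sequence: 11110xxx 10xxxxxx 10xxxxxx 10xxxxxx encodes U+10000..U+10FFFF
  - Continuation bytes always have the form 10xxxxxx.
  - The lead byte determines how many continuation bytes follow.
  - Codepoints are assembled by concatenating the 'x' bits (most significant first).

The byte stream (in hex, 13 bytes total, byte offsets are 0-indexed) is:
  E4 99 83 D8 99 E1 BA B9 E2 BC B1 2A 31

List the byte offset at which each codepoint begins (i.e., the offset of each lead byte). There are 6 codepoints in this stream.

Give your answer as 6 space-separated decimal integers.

Byte[0]=E4: 3-byte lead, need 2 cont bytes. acc=0x4
Byte[1]=99: continuation. acc=(acc<<6)|0x19=0x119
Byte[2]=83: continuation. acc=(acc<<6)|0x03=0x4643
Completed: cp=U+4643 (starts at byte 0)
Byte[3]=D8: 2-byte lead, need 1 cont bytes. acc=0x18
Byte[4]=99: continuation. acc=(acc<<6)|0x19=0x619
Completed: cp=U+0619 (starts at byte 3)
Byte[5]=E1: 3-byte lead, need 2 cont bytes. acc=0x1
Byte[6]=BA: continuation. acc=(acc<<6)|0x3A=0x7A
Byte[7]=B9: continuation. acc=(acc<<6)|0x39=0x1EB9
Completed: cp=U+1EB9 (starts at byte 5)
Byte[8]=E2: 3-byte lead, need 2 cont bytes. acc=0x2
Byte[9]=BC: continuation. acc=(acc<<6)|0x3C=0xBC
Byte[10]=B1: continuation. acc=(acc<<6)|0x31=0x2F31
Completed: cp=U+2F31 (starts at byte 8)
Byte[11]=2A: 1-byte ASCII. cp=U+002A
Byte[12]=31: 1-byte ASCII. cp=U+0031

Answer: 0 3 5 8 11 12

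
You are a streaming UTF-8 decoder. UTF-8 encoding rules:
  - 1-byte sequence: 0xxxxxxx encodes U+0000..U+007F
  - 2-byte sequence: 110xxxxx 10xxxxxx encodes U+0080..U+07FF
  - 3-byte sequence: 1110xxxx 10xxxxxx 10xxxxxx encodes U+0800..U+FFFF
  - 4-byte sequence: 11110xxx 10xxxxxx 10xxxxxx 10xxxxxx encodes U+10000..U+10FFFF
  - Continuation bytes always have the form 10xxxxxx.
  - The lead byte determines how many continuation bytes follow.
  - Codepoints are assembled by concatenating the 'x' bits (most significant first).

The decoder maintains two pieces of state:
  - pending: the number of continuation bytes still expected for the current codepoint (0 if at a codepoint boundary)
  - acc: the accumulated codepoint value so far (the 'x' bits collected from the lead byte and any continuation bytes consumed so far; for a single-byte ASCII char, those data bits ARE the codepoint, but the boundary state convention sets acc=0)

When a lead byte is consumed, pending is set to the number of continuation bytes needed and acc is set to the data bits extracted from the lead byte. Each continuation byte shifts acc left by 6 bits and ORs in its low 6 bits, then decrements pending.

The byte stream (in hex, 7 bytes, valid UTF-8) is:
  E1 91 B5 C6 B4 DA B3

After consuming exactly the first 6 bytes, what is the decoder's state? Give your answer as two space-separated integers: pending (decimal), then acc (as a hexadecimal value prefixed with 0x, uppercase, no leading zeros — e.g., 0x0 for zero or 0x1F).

Byte[0]=E1: 3-byte lead. pending=2, acc=0x1
Byte[1]=91: continuation. acc=(acc<<6)|0x11=0x51, pending=1
Byte[2]=B5: continuation. acc=(acc<<6)|0x35=0x1475, pending=0
Byte[3]=C6: 2-byte lead. pending=1, acc=0x6
Byte[4]=B4: continuation. acc=(acc<<6)|0x34=0x1B4, pending=0
Byte[5]=DA: 2-byte lead. pending=1, acc=0x1A

Answer: 1 0x1A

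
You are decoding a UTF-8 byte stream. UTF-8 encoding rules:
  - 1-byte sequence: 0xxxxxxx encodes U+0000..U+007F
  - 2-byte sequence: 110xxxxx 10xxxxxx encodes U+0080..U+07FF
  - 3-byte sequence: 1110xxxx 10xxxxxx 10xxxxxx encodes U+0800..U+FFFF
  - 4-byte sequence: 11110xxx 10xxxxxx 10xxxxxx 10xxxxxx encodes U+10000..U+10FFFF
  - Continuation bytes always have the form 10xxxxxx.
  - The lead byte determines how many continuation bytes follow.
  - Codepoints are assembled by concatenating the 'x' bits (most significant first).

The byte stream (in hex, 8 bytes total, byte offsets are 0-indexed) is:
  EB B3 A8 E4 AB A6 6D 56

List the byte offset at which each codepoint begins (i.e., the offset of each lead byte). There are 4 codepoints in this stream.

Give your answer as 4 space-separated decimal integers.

Byte[0]=EB: 3-byte lead, need 2 cont bytes. acc=0xB
Byte[1]=B3: continuation. acc=(acc<<6)|0x33=0x2F3
Byte[2]=A8: continuation. acc=(acc<<6)|0x28=0xBCE8
Completed: cp=U+BCE8 (starts at byte 0)
Byte[3]=E4: 3-byte lead, need 2 cont bytes. acc=0x4
Byte[4]=AB: continuation. acc=(acc<<6)|0x2B=0x12B
Byte[5]=A6: continuation. acc=(acc<<6)|0x26=0x4AE6
Completed: cp=U+4AE6 (starts at byte 3)
Byte[6]=6D: 1-byte ASCII. cp=U+006D
Byte[7]=56: 1-byte ASCII. cp=U+0056

Answer: 0 3 6 7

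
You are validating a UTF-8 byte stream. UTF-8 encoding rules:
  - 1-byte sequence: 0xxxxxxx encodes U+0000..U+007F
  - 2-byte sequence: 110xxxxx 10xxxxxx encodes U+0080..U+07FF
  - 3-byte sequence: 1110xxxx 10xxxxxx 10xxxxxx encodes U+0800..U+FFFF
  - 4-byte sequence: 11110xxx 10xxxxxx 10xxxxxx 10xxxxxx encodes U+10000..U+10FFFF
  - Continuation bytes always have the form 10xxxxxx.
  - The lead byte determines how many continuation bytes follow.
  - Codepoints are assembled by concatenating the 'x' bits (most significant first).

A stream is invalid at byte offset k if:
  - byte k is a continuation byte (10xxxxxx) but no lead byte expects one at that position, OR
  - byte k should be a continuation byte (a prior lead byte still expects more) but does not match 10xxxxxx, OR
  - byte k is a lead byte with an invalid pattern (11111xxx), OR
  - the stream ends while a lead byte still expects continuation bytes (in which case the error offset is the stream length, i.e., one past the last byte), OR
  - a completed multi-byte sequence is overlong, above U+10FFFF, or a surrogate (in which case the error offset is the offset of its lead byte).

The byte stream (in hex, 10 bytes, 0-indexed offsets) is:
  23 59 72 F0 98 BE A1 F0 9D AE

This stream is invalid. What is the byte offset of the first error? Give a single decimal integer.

Byte[0]=23: 1-byte ASCII. cp=U+0023
Byte[1]=59: 1-byte ASCII. cp=U+0059
Byte[2]=72: 1-byte ASCII. cp=U+0072
Byte[3]=F0: 4-byte lead, need 3 cont bytes. acc=0x0
Byte[4]=98: continuation. acc=(acc<<6)|0x18=0x18
Byte[5]=BE: continuation. acc=(acc<<6)|0x3E=0x63E
Byte[6]=A1: continuation. acc=(acc<<6)|0x21=0x18FA1
Completed: cp=U+18FA1 (starts at byte 3)
Byte[7]=F0: 4-byte lead, need 3 cont bytes. acc=0x0
Byte[8]=9D: continuation. acc=(acc<<6)|0x1D=0x1D
Byte[9]=AE: continuation. acc=(acc<<6)|0x2E=0x76E
Byte[10]: stream ended, expected continuation. INVALID

Answer: 10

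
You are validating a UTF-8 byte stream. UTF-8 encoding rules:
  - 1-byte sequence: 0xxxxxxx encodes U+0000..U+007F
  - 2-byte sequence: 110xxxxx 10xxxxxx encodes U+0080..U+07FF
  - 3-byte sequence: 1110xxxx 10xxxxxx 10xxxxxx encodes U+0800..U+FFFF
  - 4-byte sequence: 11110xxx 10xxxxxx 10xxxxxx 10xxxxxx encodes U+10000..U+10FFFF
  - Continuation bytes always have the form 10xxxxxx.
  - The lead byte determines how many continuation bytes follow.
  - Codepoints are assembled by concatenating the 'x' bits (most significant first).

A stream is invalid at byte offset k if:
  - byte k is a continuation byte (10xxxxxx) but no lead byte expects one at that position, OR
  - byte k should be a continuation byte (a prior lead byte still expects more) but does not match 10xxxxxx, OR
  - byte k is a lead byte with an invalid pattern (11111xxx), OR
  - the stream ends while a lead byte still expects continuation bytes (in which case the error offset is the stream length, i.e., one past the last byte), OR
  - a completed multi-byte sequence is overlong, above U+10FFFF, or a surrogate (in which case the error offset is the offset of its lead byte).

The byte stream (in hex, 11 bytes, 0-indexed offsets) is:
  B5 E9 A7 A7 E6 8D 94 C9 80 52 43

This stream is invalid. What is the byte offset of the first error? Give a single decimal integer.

Answer: 0

Derivation:
Byte[0]=B5: INVALID lead byte (not 0xxx/110x/1110/11110)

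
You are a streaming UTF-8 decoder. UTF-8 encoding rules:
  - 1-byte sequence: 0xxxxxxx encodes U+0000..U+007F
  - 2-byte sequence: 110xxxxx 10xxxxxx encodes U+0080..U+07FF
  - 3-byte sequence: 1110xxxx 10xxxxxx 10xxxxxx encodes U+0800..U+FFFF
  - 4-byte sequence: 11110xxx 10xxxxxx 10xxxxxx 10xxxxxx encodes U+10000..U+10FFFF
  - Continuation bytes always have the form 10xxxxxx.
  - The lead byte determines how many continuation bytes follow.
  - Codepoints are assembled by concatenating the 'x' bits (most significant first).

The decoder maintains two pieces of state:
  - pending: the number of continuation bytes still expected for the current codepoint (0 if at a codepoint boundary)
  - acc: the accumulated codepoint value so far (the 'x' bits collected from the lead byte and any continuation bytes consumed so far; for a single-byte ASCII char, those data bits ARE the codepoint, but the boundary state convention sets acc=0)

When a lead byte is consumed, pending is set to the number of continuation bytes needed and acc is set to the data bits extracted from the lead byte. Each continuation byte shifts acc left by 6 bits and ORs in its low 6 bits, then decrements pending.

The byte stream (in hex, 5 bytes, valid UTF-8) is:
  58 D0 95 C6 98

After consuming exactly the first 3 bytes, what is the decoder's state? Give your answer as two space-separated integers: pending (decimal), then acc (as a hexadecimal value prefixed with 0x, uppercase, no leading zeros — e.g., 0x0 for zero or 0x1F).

Answer: 0 0x415

Derivation:
Byte[0]=58: 1-byte. pending=0, acc=0x0
Byte[1]=D0: 2-byte lead. pending=1, acc=0x10
Byte[2]=95: continuation. acc=(acc<<6)|0x15=0x415, pending=0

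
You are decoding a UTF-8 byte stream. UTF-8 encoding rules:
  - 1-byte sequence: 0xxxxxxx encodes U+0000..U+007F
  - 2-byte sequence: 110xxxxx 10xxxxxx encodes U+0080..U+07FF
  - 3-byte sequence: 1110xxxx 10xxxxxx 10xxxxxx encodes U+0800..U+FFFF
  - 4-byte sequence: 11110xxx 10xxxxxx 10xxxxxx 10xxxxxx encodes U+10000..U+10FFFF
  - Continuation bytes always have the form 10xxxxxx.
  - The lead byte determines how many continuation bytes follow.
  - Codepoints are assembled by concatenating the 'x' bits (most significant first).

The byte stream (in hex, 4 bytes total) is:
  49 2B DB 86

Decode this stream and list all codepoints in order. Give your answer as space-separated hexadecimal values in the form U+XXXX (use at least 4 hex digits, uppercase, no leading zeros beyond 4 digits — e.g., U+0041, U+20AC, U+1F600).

Byte[0]=49: 1-byte ASCII. cp=U+0049
Byte[1]=2B: 1-byte ASCII. cp=U+002B
Byte[2]=DB: 2-byte lead, need 1 cont bytes. acc=0x1B
Byte[3]=86: continuation. acc=(acc<<6)|0x06=0x6C6
Completed: cp=U+06C6 (starts at byte 2)

Answer: U+0049 U+002B U+06C6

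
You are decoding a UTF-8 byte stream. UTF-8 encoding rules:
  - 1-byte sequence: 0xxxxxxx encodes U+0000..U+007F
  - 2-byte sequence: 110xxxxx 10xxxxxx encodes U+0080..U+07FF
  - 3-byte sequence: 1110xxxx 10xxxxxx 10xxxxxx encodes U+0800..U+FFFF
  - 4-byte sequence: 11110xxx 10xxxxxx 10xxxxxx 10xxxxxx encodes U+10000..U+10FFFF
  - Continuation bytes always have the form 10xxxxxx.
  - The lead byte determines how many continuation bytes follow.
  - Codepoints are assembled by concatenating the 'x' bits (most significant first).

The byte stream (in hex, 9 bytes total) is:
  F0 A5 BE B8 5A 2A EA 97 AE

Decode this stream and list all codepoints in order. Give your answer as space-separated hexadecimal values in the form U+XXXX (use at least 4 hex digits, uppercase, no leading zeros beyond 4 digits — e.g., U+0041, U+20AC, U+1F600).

Answer: U+25FB8 U+005A U+002A U+A5EE

Derivation:
Byte[0]=F0: 4-byte lead, need 3 cont bytes. acc=0x0
Byte[1]=A5: continuation. acc=(acc<<6)|0x25=0x25
Byte[2]=BE: continuation. acc=(acc<<6)|0x3E=0x97E
Byte[3]=B8: continuation. acc=(acc<<6)|0x38=0x25FB8
Completed: cp=U+25FB8 (starts at byte 0)
Byte[4]=5A: 1-byte ASCII. cp=U+005A
Byte[5]=2A: 1-byte ASCII. cp=U+002A
Byte[6]=EA: 3-byte lead, need 2 cont bytes. acc=0xA
Byte[7]=97: continuation. acc=(acc<<6)|0x17=0x297
Byte[8]=AE: continuation. acc=(acc<<6)|0x2E=0xA5EE
Completed: cp=U+A5EE (starts at byte 6)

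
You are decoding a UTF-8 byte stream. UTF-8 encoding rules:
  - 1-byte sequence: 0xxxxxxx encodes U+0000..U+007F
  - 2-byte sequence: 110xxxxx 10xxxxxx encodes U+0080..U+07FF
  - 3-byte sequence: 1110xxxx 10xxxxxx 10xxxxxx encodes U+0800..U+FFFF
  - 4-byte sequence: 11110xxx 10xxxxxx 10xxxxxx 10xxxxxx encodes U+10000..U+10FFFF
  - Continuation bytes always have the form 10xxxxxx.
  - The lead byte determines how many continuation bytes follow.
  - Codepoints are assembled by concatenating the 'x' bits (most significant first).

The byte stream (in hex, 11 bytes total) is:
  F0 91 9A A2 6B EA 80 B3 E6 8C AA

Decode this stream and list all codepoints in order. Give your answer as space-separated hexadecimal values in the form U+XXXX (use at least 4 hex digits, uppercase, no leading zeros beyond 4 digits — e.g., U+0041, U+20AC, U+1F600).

Answer: U+116A2 U+006B U+A033 U+632A

Derivation:
Byte[0]=F0: 4-byte lead, need 3 cont bytes. acc=0x0
Byte[1]=91: continuation. acc=(acc<<6)|0x11=0x11
Byte[2]=9A: continuation. acc=(acc<<6)|0x1A=0x45A
Byte[3]=A2: continuation. acc=(acc<<6)|0x22=0x116A2
Completed: cp=U+116A2 (starts at byte 0)
Byte[4]=6B: 1-byte ASCII. cp=U+006B
Byte[5]=EA: 3-byte lead, need 2 cont bytes. acc=0xA
Byte[6]=80: continuation. acc=(acc<<6)|0x00=0x280
Byte[7]=B3: continuation. acc=(acc<<6)|0x33=0xA033
Completed: cp=U+A033 (starts at byte 5)
Byte[8]=E6: 3-byte lead, need 2 cont bytes. acc=0x6
Byte[9]=8C: continuation. acc=(acc<<6)|0x0C=0x18C
Byte[10]=AA: continuation. acc=(acc<<6)|0x2A=0x632A
Completed: cp=U+632A (starts at byte 8)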